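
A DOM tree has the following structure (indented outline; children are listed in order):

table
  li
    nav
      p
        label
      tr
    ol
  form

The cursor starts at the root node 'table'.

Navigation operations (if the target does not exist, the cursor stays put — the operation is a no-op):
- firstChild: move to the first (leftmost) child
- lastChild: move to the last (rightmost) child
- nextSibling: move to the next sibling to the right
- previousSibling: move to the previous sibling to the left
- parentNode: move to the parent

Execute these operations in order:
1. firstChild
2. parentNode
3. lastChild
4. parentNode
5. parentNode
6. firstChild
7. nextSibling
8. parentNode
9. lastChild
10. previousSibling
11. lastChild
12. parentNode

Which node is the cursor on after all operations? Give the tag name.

After 1 (firstChild): li
After 2 (parentNode): table
After 3 (lastChild): form
After 4 (parentNode): table
After 5 (parentNode): table (no-op, stayed)
After 6 (firstChild): li
After 7 (nextSibling): form
After 8 (parentNode): table
After 9 (lastChild): form
After 10 (previousSibling): li
After 11 (lastChild): ol
After 12 (parentNode): li

Answer: li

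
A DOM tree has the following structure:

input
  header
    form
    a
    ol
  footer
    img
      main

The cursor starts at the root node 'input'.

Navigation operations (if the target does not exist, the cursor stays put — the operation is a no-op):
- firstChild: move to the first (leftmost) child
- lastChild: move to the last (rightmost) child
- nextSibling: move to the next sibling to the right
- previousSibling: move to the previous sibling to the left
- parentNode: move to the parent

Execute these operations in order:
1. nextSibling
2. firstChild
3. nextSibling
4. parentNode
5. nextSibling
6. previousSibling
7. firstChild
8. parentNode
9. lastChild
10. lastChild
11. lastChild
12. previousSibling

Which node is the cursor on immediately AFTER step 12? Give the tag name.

Answer: main

Derivation:
After 1 (nextSibling): input (no-op, stayed)
After 2 (firstChild): header
After 3 (nextSibling): footer
After 4 (parentNode): input
After 5 (nextSibling): input (no-op, stayed)
After 6 (previousSibling): input (no-op, stayed)
After 7 (firstChild): header
After 8 (parentNode): input
After 9 (lastChild): footer
After 10 (lastChild): img
After 11 (lastChild): main
After 12 (previousSibling): main (no-op, stayed)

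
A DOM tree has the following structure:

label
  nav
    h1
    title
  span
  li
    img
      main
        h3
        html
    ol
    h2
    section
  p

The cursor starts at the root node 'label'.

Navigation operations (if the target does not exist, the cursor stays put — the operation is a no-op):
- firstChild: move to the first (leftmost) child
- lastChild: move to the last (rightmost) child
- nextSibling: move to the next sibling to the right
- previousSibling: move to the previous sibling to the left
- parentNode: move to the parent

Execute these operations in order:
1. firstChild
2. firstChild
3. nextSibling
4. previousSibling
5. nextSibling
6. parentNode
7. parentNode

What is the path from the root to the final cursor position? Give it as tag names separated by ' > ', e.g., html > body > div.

After 1 (firstChild): nav
After 2 (firstChild): h1
After 3 (nextSibling): title
After 4 (previousSibling): h1
After 5 (nextSibling): title
After 6 (parentNode): nav
After 7 (parentNode): label

Answer: label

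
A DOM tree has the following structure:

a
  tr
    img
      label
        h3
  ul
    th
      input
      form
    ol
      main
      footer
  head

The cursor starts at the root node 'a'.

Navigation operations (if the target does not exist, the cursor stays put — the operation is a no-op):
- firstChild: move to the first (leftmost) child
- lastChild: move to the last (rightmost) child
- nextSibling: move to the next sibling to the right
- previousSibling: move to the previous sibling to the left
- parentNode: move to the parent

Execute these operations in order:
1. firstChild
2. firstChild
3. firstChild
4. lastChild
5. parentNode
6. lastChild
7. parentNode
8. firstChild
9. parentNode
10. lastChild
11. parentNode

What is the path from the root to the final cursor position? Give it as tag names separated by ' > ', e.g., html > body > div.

Answer: a > tr > img > label

Derivation:
After 1 (firstChild): tr
After 2 (firstChild): img
After 3 (firstChild): label
After 4 (lastChild): h3
After 5 (parentNode): label
After 6 (lastChild): h3
After 7 (parentNode): label
After 8 (firstChild): h3
After 9 (parentNode): label
After 10 (lastChild): h3
After 11 (parentNode): label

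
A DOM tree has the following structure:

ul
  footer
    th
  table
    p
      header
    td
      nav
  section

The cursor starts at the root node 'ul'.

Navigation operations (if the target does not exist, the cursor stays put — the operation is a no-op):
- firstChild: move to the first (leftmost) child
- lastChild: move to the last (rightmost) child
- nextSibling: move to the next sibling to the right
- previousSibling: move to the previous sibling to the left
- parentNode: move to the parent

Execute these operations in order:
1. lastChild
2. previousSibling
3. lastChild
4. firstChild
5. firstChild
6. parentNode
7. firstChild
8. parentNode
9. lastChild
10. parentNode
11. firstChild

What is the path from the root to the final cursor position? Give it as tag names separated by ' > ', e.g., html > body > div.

Answer: ul > table > td > nav

Derivation:
After 1 (lastChild): section
After 2 (previousSibling): table
After 3 (lastChild): td
After 4 (firstChild): nav
After 5 (firstChild): nav (no-op, stayed)
After 6 (parentNode): td
After 7 (firstChild): nav
After 8 (parentNode): td
After 9 (lastChild): nav
After 10 (parentNode): td
After 11 (firstChild): nav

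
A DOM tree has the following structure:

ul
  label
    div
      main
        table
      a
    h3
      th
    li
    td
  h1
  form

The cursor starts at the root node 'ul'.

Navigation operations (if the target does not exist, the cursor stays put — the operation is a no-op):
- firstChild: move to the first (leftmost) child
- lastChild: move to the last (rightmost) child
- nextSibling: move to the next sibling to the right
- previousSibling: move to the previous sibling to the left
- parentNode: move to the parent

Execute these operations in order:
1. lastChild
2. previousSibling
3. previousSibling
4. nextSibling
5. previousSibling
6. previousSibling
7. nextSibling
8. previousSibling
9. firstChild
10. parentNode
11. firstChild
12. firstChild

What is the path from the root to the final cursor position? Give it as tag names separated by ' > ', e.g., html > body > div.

After 1 (lastChild): form
After 2 (previousSibling): h1
After 3 (previousSibling): label
After 4 (nextSibling): h1
After 5 (previousSibling): label
After 6 (previousSibling): label (no-op, stayed)
After 7 (nextSibling): h1
After 8 (previousSibling): label
After 9 (firstChild): div
After 10 (parentNode): label
After 11 (firstChild): div
After 12 (firstChild): main

Answer: ul > label > div > main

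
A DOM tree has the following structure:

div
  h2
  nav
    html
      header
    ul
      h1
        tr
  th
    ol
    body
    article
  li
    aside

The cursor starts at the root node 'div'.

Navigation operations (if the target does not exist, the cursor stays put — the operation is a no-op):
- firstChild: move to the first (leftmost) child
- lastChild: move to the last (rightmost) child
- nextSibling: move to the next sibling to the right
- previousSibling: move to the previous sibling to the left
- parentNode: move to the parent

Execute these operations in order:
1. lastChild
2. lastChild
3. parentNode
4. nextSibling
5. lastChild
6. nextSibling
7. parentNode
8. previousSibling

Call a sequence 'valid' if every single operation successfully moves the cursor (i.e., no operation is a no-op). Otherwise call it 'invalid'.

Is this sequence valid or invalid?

After 1 (lastChild): li
After 2 (lastChild): aside
After 3 (parentNode): li
After 4 (nextSibling): li (no-op, stayed)
After 5 (lastChild): aside
After 6 (nextSibling): aside (no-op, stayed)
After 7 (parentNode): li
After 8 (previousSibling): th

Answer: invalid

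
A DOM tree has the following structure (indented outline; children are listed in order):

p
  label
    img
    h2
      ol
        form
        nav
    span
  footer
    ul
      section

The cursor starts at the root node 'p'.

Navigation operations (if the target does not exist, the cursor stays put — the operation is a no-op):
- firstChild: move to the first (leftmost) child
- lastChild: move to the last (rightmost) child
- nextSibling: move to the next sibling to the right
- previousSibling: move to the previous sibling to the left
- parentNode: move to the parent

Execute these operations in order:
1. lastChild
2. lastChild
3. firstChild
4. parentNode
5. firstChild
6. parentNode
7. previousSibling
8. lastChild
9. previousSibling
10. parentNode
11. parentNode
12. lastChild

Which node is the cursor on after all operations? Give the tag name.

After 1 (lastChild): footer
After 2 (lastChild): ul
After 3 (firstChild): section
After 4 (parentNode): ul
After 5 (firstChild): section
After 6 (parentNode): ul
After 7 (previousSibling): ul (no-op, stayed)
After 8 (lastChild): section
After 9 (previousSibling): section (no-op, stayed)
After 10 (parentNode): ul
After 11 (parentNode): footer
After 12 (lastChild): ul

Answer: ul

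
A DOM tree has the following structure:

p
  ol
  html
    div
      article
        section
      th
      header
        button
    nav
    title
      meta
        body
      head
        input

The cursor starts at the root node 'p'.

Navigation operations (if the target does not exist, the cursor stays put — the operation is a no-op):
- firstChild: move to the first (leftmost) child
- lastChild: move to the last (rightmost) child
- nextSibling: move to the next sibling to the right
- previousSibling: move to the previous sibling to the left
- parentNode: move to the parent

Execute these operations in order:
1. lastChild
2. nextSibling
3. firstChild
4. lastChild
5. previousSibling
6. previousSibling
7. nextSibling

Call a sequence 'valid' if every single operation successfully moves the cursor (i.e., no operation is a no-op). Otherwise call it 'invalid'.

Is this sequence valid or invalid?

After 1 (lastChild): html
After 2 (nextSibling): html (no-op, stayed)
After 3 (firstChild): div
After 4 (lastChild): header
After 5 (previousSibling): th
After 6 (previousSibling): article
After 7 (nextSibling): th

Answer: invalid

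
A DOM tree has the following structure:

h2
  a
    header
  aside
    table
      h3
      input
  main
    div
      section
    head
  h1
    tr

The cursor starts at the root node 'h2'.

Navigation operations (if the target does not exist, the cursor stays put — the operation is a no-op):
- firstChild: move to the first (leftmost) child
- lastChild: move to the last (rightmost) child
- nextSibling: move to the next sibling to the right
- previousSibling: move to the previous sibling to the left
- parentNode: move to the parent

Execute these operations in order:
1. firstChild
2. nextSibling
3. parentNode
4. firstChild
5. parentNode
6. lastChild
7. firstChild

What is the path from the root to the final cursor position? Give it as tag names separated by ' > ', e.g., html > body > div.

After 1 (firstChild): a
After 2 (nextSibling): aside
After 3 (parentNode): h2
After 4 (firstChild): a
After 5 (parentNode): h2
After 6 (lastChild): h1
After 7 (firstChild): tr

Answer: h2 > h1 > tr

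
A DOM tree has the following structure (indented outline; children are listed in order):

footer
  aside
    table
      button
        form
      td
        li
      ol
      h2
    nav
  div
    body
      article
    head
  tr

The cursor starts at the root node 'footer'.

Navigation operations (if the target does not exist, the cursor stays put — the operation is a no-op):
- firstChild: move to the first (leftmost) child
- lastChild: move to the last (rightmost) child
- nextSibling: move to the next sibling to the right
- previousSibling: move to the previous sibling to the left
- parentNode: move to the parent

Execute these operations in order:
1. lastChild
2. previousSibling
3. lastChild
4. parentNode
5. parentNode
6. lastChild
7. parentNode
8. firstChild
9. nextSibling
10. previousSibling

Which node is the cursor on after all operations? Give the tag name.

After 1 (lastChild): tr
After 2 (previousSibling): div
After 3 (lastChild): head
After 4 (parentNode): div
After 5 (parentNode): footer
After 6 (lastChild): tr
After 7 (parentNode): footer
After 8 (firstChild): aside
After 9 (nextSibling): div
After 10 (previousSibling): aside

Answer: aside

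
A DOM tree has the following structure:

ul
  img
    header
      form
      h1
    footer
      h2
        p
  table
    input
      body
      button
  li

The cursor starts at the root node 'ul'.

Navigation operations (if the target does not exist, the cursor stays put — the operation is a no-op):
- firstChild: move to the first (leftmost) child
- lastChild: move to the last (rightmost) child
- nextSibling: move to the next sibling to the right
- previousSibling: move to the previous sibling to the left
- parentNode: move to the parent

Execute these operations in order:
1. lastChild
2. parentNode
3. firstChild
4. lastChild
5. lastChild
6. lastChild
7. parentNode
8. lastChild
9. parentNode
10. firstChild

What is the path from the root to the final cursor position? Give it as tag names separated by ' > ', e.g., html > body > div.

After 1 (lastChild): li
After 2 (parentNode): ul
After 3 (firstChild): img
After 4 (lastChild): footer
After 5 (lastChild): h2
After 6 (lastChild): p
After 7 (parentNode): h2
After 8 (lastChild): p
After 9 (parentNode): h2
After 10 (firstChild): p

Answer: ul > img > footer > h2 > p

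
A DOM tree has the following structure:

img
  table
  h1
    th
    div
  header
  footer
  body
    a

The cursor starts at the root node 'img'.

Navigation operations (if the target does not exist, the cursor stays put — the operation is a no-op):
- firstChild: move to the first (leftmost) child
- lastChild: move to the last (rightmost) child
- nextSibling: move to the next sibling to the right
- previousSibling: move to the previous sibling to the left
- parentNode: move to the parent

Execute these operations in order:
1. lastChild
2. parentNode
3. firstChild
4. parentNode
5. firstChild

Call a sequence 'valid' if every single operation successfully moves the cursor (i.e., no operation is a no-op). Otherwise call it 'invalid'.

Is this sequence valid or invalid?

After 1 (lastChild): body
After 2 (parentNode): img
After 3 (firstChild): table
After 4 (parentNode): img
After 5 (firstChild): table

Answer: valid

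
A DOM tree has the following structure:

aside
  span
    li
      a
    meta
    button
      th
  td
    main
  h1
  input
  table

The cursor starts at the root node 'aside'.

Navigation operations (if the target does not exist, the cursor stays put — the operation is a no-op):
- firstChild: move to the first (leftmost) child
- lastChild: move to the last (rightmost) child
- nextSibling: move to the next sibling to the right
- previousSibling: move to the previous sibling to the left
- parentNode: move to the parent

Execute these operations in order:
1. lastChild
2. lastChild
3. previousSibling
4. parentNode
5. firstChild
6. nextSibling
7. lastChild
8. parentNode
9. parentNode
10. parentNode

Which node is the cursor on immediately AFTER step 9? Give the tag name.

Answer: aside

Derivation:
After 1 (lastChild): table
After 2 (lastChild): table (no-op, stayed)
After 3 (previousSibling): input
After 4 (parentNode): aside
After 5 (firstChild): span
After 6 (nextSibling): td
After 7 (lastChild): main
After 8 (parentNode): td
After 9 (parentNode): aside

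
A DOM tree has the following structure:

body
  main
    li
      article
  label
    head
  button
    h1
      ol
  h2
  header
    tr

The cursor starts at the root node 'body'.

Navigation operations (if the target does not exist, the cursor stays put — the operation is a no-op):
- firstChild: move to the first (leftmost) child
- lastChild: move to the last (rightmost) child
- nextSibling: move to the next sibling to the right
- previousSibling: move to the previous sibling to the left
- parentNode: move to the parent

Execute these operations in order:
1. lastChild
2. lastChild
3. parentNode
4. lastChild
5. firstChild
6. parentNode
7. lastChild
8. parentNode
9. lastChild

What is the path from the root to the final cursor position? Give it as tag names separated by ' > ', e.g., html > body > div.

After 1 (lastChild): header
After 2 (lastChild): tr
After 3 (parentNode): header
After 4 (lastChild): tr
After 5 (firstChild): tr (no-op, stayed)
After 6 (parentNode): header
After 7 (lastChild): tr
After 8 (parentNode): header
After 9 (lastChild): tr

Answer: body > header > tr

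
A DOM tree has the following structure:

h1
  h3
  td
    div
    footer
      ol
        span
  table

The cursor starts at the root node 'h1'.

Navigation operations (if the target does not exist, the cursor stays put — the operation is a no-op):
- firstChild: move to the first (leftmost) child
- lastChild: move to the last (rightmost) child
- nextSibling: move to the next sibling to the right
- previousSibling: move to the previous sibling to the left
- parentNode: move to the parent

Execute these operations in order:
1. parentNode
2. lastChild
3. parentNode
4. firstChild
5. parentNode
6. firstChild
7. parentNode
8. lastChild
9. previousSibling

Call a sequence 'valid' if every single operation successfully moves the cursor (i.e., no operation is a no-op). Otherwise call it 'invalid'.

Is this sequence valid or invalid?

Answer: invalid

Derivation:
After 1 (parentNode): h1 (no-op, stayed)
After 2 (lastChild): table
After 3 (parentNode): h1
After 4 (firstChild): h3
After 5 (parentNode): h1
After 6 (firstChild): h3
After 7 (parentNode): h1
After 8 (lastChild): table
After 9 (previousSibling): td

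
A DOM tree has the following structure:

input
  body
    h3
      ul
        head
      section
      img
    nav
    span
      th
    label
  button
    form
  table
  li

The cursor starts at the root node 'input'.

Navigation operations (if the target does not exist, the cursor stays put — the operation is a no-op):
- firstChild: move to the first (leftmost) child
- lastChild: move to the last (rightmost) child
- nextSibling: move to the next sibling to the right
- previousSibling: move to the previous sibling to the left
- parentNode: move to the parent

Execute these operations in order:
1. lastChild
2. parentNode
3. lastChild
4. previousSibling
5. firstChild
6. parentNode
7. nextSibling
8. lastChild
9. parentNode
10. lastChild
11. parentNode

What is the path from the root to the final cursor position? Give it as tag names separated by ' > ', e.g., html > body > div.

Answer: input

Derivation:
After 1 (lastChild): li
After 2 (parentNode): input
After 3 (lastChild): li
After 4 (previousSibling): table
After 5 (firstChild): table (no-op, stayed)
After 6 (parentNode): input
After 7 (nextSibling): input (no-op, stayed)
After 8 (lastChild): li
After 9 (parentNode): input
After 10 (lastChild): li
After 11 (parentNode): input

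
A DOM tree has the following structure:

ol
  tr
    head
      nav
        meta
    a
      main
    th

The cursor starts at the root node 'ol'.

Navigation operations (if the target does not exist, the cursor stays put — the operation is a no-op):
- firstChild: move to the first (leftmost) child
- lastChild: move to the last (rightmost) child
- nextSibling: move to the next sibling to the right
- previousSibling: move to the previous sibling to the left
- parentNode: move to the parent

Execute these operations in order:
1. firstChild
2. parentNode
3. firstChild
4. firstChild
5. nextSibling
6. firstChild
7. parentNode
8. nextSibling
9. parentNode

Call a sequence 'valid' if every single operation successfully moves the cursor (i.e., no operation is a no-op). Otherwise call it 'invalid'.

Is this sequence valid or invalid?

After 1 (firstChild): tr
After 2 (parentNode): ol
After 3 (firstChild): tr
After 4 (firstChild): head
After 5 (nextSibling): a
After 6 (firstChild): main
After 7 (parentNode): a
After 8 (nextSibling): th
After 9 (parentNode): tr

Answer: valid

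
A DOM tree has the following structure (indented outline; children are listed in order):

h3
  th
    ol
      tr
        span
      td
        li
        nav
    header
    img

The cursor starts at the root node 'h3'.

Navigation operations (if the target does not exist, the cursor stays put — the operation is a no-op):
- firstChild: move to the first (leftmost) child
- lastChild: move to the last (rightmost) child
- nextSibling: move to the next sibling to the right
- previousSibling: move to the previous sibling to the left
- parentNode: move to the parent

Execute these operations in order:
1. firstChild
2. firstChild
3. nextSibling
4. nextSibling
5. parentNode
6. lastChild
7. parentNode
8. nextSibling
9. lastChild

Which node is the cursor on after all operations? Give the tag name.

Answer: img

Derivation:
After 1 (firstChild): th
After 2 (firstChild): ol
After 3 (nextSibling): header
After 4 (nextSibling): img
After 5 (parentNode): th
After 6 (lastChild): img
After 7 (parentNode): th
After 8 (nextSibling): th (no-op, stayed)
After 9 (lastChild): img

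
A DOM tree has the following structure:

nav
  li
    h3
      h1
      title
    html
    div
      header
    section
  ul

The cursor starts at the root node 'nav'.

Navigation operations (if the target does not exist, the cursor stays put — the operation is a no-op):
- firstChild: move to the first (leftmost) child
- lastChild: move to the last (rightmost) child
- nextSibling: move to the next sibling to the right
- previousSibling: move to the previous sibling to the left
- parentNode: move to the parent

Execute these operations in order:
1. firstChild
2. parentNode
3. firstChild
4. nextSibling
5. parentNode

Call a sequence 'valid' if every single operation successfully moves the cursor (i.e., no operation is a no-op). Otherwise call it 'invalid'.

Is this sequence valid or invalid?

Answer: valid

Derivation:
After 1 (firstChild): li
After 2 (parentNode): nav
After 3 (firstChild): li
After 4 (nextSibling): ul
After 5 (parentNode): nav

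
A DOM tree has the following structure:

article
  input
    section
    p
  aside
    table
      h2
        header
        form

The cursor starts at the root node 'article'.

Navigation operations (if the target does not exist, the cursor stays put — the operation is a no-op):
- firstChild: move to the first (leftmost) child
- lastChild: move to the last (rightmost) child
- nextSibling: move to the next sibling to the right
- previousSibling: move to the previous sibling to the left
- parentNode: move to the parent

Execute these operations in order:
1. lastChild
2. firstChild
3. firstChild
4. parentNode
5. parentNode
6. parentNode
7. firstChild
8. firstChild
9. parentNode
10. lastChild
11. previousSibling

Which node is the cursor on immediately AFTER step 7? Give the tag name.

Answer: input

Derivation:
After 1 (lastChild): aside
After 2 (firstChild): table
After 3 (firstChild): h2
After 4 (parentNode): table
After 5 (parentNode): aside
After 6 (parentNode): article
After 7 (firstChild): input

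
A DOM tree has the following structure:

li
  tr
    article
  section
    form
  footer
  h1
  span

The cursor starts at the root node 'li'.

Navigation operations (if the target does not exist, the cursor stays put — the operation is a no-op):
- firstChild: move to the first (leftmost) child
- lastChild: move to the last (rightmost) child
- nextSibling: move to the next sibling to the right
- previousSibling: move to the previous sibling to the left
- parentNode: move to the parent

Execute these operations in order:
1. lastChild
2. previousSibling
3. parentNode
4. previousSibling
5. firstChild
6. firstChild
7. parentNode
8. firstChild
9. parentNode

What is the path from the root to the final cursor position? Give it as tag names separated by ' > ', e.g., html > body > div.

Answer: li > tr

Derivation:
After 1 (lastChild): span
After 2 (previousSibling): h1
After 3 (parentNode): li
After 4 (previousSibling): li (no-op, stayed)
After 5 (firstChild): tr
After 6 (firstChild): article
After 7 (parentNode): tr
After 8 (firstChild): article
After 9 (parentNode): tr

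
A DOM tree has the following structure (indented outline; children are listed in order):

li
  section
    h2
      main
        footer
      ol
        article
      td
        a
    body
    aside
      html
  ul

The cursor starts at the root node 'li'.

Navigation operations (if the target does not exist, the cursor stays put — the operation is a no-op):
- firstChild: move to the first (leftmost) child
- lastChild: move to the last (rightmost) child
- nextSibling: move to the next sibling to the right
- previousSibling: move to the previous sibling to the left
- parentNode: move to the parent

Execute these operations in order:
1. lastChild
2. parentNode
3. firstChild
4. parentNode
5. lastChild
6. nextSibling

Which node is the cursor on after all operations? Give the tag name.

Answer: ul

Derivation:
After 1 (lastChild): ul
After 2 (parentNode): li
After 3 (firstChild): section
After 4 (parentNode): li
After 5 (lastChild): ul
After 6 (nextSibling): ul (no-op, stayed)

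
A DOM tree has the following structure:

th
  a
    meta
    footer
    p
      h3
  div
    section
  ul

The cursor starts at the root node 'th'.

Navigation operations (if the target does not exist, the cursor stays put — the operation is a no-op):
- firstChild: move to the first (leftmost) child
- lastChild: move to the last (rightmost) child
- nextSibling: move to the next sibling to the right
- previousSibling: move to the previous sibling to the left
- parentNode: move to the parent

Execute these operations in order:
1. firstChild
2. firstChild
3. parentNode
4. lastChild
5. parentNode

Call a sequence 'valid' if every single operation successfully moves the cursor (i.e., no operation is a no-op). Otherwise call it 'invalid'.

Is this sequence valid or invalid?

Answer: valid

Derivation:
After 1 (firstChild): a
After 2 (firstChild): meta
After 3 (parentNode): a
After 4 (lastChild): p
After 5 (parentNode): a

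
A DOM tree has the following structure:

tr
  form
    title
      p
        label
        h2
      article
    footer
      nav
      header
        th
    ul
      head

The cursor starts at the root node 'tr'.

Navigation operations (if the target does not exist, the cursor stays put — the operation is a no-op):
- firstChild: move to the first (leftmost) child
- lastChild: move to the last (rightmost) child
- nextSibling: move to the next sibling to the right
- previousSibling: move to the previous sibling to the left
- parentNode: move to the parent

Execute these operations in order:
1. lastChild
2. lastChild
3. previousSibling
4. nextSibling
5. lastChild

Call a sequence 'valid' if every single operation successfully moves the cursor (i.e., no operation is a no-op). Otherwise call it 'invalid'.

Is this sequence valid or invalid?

Answer: valid

Derivation:
After 1 (lastChild): form
After 2 (lastChild): ul
After 3 (previousSibling): footer
After 4 (nextSibling): ul
After 5 (lastChild): head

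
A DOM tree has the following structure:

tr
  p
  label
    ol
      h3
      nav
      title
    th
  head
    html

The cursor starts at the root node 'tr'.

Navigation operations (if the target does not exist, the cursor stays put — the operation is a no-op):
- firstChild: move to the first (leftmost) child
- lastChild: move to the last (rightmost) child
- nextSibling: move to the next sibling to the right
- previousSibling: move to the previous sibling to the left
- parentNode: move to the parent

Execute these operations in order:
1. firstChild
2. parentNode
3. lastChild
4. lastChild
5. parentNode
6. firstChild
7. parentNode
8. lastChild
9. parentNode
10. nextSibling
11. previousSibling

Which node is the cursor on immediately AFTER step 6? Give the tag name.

After 1 (firstChild): p
After 2 (parentNode): tr
After 3 (lastChild): head
After 4 (lastChild): html
After 5 (parentNode): head
After 6 (firstChild): html

Answer: html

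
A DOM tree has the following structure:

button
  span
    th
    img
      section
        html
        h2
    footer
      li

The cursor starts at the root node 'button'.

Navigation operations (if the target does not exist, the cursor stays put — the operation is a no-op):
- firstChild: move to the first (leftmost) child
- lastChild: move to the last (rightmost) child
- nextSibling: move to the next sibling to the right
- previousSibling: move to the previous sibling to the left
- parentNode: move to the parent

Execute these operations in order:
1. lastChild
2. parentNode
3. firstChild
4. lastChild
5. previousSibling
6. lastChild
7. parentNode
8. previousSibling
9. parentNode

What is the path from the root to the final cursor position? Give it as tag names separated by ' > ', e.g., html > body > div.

Answer: button > span

Derivation:
After 1 (lastChild): span
After 2 (parentNode): button
After 3 (firstChild): span
After 4 (lastChild): footer
After 5 (previousSibling): img
After 6 (lastChild): section
After 7 (parentNode): img
After 8 (previousSibling): th
After 9 (parentNode): span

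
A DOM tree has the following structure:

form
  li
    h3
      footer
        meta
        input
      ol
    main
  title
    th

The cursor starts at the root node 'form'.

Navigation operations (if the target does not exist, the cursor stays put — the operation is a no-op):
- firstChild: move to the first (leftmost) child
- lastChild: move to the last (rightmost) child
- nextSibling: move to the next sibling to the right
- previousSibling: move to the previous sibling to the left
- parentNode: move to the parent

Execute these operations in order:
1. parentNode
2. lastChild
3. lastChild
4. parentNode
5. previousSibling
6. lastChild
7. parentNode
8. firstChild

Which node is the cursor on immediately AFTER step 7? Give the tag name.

Answer: li

Derivation:
After 1 (parentNode): form (no-op, stayed)
After 2 (lastChild): title
After 3 (lastChild): th
After 4 (parentNode): title
After 5 (previousSibling): li
After 6 (lastChild): main
After 7 (parentNode): li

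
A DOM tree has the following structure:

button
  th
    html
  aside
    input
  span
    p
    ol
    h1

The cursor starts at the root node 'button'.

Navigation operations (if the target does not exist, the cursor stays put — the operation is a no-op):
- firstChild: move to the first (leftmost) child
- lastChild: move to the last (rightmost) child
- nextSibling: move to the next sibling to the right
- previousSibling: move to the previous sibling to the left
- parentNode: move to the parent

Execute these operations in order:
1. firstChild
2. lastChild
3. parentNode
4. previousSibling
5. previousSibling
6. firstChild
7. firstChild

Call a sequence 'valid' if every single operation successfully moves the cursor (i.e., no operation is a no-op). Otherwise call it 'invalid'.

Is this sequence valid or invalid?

Answer: invalid

Derivation:
After 1 (firstChild): th
After 2 (lastChild): html
After 3 (parentNode): th
After 4 (previousSibling): th (no-op, stayed)
After 5 (previousSibling): th (no-op, stayed)
After 6 (firstChild): html
After 7 (firstChild): html (no-op, stayed)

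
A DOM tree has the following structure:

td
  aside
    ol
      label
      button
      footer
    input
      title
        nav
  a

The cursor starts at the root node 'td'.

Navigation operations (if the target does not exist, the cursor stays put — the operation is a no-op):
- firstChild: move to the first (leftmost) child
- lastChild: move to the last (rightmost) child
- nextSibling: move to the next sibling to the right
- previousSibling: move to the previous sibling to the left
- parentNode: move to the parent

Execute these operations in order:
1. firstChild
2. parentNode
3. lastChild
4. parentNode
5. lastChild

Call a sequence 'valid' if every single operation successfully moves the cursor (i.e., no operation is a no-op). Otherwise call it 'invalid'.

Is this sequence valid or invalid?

After 1 (firstChild): aside
After 2 (parentNode): td
After 3 (lastChild): a
After 4 (parentNode): td
After 5 (lastChild): a

Answer: valid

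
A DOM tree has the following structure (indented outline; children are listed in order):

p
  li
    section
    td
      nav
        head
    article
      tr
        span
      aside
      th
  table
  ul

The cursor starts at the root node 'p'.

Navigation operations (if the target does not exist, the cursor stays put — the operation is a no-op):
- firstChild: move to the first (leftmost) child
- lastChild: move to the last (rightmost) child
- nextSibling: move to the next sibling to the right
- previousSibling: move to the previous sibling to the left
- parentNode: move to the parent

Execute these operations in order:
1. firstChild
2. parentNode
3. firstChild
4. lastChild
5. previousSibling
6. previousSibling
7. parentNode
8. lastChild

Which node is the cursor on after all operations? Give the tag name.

Answer: article

Derivation:
After 1 (firstChild): li
After 2 (parentNode): p
After 3 (firstChild): li
After 4 (lastChild): article
After 5 (previousSibling): td
After 6 (previousSibling): section
After 7 (parentNode): li
After 8 (lastChild): article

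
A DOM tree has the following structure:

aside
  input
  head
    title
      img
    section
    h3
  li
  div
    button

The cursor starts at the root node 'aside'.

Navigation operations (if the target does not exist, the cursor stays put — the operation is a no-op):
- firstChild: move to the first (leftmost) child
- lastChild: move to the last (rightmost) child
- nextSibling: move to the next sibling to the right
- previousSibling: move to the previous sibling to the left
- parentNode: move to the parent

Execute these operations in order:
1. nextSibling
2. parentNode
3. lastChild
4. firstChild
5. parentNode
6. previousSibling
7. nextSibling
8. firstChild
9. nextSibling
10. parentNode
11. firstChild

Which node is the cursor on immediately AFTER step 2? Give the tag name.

After 1 (nextSibling): aside (no-op, stayed)
After 2 (parentNode): aside (no-op, stayed)

Answer: aside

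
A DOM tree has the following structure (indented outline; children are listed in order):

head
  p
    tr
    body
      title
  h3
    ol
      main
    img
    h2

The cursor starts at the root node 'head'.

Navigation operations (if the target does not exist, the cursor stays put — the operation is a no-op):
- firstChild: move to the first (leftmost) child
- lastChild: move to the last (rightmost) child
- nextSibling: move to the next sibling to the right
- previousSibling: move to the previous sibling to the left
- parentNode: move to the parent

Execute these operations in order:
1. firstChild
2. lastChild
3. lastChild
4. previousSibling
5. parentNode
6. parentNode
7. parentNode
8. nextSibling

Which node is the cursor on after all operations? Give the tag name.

After 1 (firstChild): p
After 2 (lastChild): body
After 3 (lastChild): title
After 4 (previousSibling): title (no-op, stayed)
After 5 (parentNode): body
After 6 (parentNode): p
After 7 (parentNode): head
After 8 (nextSibling): head (no-op, stayed)

Answer: head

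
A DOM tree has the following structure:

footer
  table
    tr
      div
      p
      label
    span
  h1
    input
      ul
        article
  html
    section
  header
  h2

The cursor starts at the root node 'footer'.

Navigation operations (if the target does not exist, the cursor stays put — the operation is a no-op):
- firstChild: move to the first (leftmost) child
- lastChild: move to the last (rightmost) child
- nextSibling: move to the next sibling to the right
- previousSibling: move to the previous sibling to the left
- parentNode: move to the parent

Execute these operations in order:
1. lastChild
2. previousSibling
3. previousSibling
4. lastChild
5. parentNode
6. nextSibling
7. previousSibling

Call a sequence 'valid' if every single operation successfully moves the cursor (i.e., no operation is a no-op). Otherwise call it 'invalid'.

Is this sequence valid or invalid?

After 1 (lastChild): h2
After 2 (previousSibling): header
After 3 (previousSibling): html
After 4 (lastChild): section
After 5 (parentNode): html
After 6 (nextSibling): header
After 7 (previousSibling): html

Answer: valid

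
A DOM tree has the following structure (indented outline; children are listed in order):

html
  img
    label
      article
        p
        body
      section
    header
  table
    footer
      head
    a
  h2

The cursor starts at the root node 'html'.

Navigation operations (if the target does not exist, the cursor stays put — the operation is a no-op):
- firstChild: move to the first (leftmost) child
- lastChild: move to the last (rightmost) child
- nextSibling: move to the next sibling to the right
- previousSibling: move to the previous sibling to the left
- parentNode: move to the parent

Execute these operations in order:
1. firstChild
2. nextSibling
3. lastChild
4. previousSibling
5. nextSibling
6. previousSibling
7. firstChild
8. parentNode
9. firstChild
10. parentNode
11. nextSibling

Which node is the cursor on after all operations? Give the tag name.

After 1 (firstChild): img
After 2 (nextSibling): table
After 3 (lastChild): a
After 4 (previousSibling): footer
After 5 (nextSibling): a
After 6 (previousSibling): footer
After 7 (firstChild): head
After 8 (parentNode): footer
After 9 (firstChild): head
After 10 (parentNode): footer
After 11 (nextSibling): a

Answer: a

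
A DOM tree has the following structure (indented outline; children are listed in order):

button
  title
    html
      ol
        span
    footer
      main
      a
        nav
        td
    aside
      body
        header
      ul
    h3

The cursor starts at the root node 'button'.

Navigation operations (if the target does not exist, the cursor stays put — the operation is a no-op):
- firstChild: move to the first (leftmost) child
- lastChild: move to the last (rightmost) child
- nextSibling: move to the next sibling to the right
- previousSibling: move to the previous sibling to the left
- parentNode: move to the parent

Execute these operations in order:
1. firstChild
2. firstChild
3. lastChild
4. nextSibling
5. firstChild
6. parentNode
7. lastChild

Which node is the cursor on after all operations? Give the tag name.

Answer: span

Derivation:
After 1 (firstChild): title
After 2 (firstChild): html
After 3 (lastChild): ol
After 4 (nextSibling): ol (no-op, stayed)
After 5 (firstChild): span
After 6 (parentNode): ol
After 7 (lastChild): span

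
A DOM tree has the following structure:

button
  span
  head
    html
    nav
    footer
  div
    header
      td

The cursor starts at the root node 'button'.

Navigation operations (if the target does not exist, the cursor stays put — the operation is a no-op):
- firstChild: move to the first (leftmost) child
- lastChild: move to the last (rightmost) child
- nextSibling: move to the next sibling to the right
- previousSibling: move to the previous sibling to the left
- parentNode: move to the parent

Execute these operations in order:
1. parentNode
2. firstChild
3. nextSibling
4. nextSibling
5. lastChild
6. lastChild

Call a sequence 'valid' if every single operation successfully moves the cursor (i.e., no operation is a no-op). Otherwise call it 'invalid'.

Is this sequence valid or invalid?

Answer: invalid

Derivation:
After 1 (parentNode): button (no-op, stayed)
After 2 (firstChild): span
After 3 (nextSibling): head
After 4 (nextSibling): div
After 5 (lastChild): header
After 6 (lastChild): td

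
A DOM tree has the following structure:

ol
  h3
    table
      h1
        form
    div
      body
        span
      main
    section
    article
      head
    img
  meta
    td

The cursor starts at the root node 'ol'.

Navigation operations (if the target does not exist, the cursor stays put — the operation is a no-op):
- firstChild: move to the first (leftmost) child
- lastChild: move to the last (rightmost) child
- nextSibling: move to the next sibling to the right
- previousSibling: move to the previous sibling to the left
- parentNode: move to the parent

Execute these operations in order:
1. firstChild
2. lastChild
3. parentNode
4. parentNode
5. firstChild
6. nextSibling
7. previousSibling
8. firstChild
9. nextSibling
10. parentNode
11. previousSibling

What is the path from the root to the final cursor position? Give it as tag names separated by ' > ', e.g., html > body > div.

Answer: ol > h3

Derivation:
After 1 (firstChild): h3
After 2 (lastChild): img
After 3 (parentNode): h3
After 4 (parentNode): ol
After 5 (firstChild): h3
After 6 (nextSibling): meta
After 7 (previousSibling): h3
After 8 (firstChild): table
After 9 (nextSibling): div
After 10 (parentNode): h3
After 11 (previousSibling): h3 (no-op, stayed)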